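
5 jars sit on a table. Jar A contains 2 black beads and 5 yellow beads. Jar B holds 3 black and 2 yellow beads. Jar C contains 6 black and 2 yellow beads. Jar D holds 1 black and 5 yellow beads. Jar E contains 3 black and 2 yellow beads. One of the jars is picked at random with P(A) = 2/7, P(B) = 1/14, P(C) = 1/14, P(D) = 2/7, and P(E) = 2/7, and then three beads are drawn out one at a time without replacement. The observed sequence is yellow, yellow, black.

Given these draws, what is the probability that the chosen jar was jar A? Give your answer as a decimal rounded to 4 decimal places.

0.3879

The likelihood of the observed sequence under each hypothesis: P(data | jar A) = (5/7)(4/6)(2/5) = 4/21; P(data | jar B) = (2/5)(1/4)(3/3) = 1/10; P(data | jar C) = (2/8)(1/7)(6/6) = 1/28; P(data | jar D) = (5/6)(4/5)(1/4) = 1/6; P(data | jar E) = (2/5)(1/4)(3/3) = 1/10.
Multiplying each by its prior: 2/7 · 4/21 = 8/147, 1/14 · 1/10 = 1/140, 1/14 · 1/28 = 1/392, 2/7 · 1/6 = 1/21, 2/7 · 1/10 = 1/35; summing to 55/392.
So P(jar A | data) = (8/147) / (55/392) = 64/165.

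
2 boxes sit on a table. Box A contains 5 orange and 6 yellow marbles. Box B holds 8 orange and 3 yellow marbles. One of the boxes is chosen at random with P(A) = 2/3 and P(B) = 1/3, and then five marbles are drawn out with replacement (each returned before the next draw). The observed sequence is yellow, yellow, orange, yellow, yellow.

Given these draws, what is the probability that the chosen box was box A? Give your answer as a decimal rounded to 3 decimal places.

0.952

Compute the likelihood of the observed sequence for each case: P(data | box A) = (6/11)(6/11)(5/11)(6/11)(6/11) = 0.040236; P(data | box B) = (3/11)(3/11)(8/11)(3/11)(3/11) = 0.0040236.
The prior-weighted likelihoods are 2/3 · 0.040236 = 0.026824, 1/3 · 0.0040236 = 0.0013412; with total 0.028165.
By Bayes' rule, P(box A | data) = (0.026824) / (0.028165) = 0.95238.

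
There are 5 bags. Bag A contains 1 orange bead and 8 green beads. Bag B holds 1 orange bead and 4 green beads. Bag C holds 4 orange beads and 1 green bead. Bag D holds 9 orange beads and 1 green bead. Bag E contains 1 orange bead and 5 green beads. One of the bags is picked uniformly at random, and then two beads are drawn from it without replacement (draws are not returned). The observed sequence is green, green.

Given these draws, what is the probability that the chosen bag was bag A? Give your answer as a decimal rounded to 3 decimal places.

Compute the likelihood of the observed sequence for each case: P(data | bag A) = (8/9)(7/8) = 7/9; P(data | bag B) = (4/5)(3/4) = 3/5; P(data | bag C) = (1/5)(0/4) = 0; P(data | bag D) = (1/10)(0/9) = 0; P(data | bag E) = (5/6)(4/5) = 2/3.
Weighting by the prior gives 1/5 · 7/9 = 7/45, 1/5 · 3/5 = 3/25, 1/5 · 0 = 0, 1/5 · 0 = 0, 1/5 · 2/3 = 2/15; with total 92/225.
So P(bag A | data) = (7/45) / (92/225) = 35/92.

0.380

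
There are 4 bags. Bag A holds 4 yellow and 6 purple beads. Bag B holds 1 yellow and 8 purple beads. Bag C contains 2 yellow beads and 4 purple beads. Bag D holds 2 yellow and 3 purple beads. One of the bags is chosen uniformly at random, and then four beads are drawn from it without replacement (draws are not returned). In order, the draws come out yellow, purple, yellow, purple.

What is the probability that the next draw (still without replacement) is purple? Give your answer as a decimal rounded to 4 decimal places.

Compute the likelihood of the observed sequence for each case: P(data | bag A) = (4/10)(6/9)(3/8)(5/7) = 1/14; P(data | bag B) = (1/9)(8/8)(0/7) = 0; P(data | bag C) = (2/6)(4/5)(1/4)(3/3) = 1/15; P(data | bag D) = (2/5)(3/4)(1/3)(2/2) = 1/10.
Weighting by the prior gives 1/4 · 1/14 = 1/56, 1/4 · 0 = 0, 1/4 · 1/15 = 1/60, 1/4 · 1/10 = 1/40; with total 5/84.
The posterior is then P(bag A | data) = 3/10, P(bag B | data) = 0, P(bag C | data) = 7/25, P(bag D | data) = 21/50.
So P(purple next | data) = Σ P(purple next | H) P(H | data) = (2/3)(3/10) + (1)(7/25) + (1)(21/50) = 9/10.

0.9000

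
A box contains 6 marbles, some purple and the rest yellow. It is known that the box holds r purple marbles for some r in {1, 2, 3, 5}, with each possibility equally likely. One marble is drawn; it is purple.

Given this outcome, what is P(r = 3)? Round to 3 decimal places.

Compute the likelihood of this draw for each case: P(data | r = 1) = (1/6) = 1/6; P(data | r = 2) = (2/6) = 1/3; P(data | r = 3) = (3/6) = 1/2; P(data | r = 5) = (5/6) = 5/6.
The prior-weighted likelihoods are 1/4 · 1/6 = 1/24, 1/4 · 1/3 = 1/12, 1/4 · 1/2 = 1/8, 1/4 · 5/6 = 5/24; summing to 11/24.
By Bayes' rule, P(r = 3 | data) = (1/8) / (11/24) = 3/11.

0.273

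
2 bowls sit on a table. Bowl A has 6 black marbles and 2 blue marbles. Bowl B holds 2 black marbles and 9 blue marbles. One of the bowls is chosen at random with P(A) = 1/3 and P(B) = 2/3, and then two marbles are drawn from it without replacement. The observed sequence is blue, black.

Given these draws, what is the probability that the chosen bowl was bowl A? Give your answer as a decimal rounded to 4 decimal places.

Under each hypothesis, the probability of the observed sequence is: P(data | bowl A) = (2/8)(6/7) = 3/14; P(data | bowl B) = (9/11)(2/10) = 9/55.
Weighting by the prior gives 1/3 · 3/14 = 1/14, 2/3 · 9/55 = 6/55; with total 139/770.
Therefore the posterior P(bowl A | data) = (1/14) / (139/770) = 55/139.

0.3957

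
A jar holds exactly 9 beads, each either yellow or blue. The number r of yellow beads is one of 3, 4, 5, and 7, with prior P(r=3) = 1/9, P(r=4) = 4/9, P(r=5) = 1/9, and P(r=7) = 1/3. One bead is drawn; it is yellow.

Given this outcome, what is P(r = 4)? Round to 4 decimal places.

0.3556

For each hypothesis, P(data | H) works out to: P(data | r = 3) = (3/9) = 1/3; P(data | r = 4) = (4/9) = 4/9; P(data | r = 5) = (5/9) = 5/9; P(data | r = 7) = (7/9) = 7/9.
Multiplying each by its prior: 1/9 · 1/3 = 1/27, 4/9 · 4/9 = 16/81, 1/9 · 5/9 = 5/81, 1/3 · 7/9 = 7/27; with total 5/9.
By Bayes' rule, P(r = 4 | data) = (16/81) / (5/9) = 16/45.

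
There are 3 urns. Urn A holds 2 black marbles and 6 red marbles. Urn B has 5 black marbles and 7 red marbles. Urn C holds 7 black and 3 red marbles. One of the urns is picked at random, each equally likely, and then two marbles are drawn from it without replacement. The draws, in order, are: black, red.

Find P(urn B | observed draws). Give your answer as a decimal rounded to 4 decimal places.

0.3720

For each hypothesis, P(data | H) works out to: P(data | urn A) = (2/8)(6/7) = 0.21429; P(data | urn B) = (5/12)(7/11) = 0.26515; P(data | urn C) = (7/10)(3/9) = 0.23333.
Multiplying each by its prior: 1/3 · 0.21429 = 0.071429, 1/3 · 0.26515 = 0.088384, 1/3 · 0.23333 = 0.077778; summing to 0.23759.
So P(urn B | data) = (0.088384) / (0.23759) = 0.372.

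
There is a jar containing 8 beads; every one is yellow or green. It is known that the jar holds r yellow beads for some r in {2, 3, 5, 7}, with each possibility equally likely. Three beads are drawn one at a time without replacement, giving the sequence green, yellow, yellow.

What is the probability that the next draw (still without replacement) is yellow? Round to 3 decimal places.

Compute the likelihood of the observed sequence for each case: P(data | r = 2) = (6/8)(2/7)(1/6) = 1/28; P(data | r = 3) = (5/8)(3/7)(2/6) = 5/56; P(data | r = 5) = (3/8)(5/7)(4/6) = 5/28; P(data | r = 7) = (1/8)(7/7)(6/6) = 1/8.
The prior-weighted likelihoods are 1/4 · 1/28 = 1/112, 1/4 · 5/56 = 5/224, 1/4 · 5/28 = 5/112, 1/4 · 1/8 = 1/32; these sum to 3/28.
Normalising, the posterior is P(r = 2 | data) = 1/12, P(r = 3 | data) = 5/24, P(r = 5 | data) = 5/12, P(r = 7 | data) = 7/24.
So P(yellow next | data) = Σ P(yellow next | H) P(H | data) = (0)(1/12) + (1/5)(5/24) + (3/5)(5/12) + (1)(7/24) = 7/12.

0.583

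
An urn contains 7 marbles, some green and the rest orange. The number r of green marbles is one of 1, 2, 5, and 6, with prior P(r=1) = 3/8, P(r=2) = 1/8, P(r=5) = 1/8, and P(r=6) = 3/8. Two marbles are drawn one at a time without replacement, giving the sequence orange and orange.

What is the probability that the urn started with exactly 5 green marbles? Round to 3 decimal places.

0.018

Under each hypothesis, the probability of the observed sequence is: P(data | r = 1) = (6/7)(5/6) = 5/7; P(data | r = 2) = (5/7)(4/6) = 10/21; P(data | r = 5) = (2/7)(1/6) = 1/21; P(data | r = 6) = (1/7)(0/6) = 0.
The prior-weighted likelihoods are 3/8 · 5/7 = 15/56, 1/8 · 10/21 = 5/84, 1/8 · 1/21 = 1/168, 3/8 · 0 = 0; these sum to 1/3.
So P(r = 5 | data) = (1/168) / (1/3) = 1/56.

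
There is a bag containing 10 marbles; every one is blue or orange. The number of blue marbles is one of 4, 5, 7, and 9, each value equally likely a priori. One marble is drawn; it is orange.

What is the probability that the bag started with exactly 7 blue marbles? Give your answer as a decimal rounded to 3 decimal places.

0.200

Under each hypothesis, the probability of this draw is: P(data | r = 4) = (6/10) = 3/5; P(data | r = 5) = (5/10) = 1/2; P(data | r = 7) = (3/10) = 3/10; P(data | r = 9) = (1/10) = 1/10.
The prior-weighted likelihoods are 1/4 · 3/5 = 3/20, 1/4 · 1/2 = 1/8, 1/4 · 3/10 = 3/40, 1/4 · 1/10 = 1/40; these sum to 3/8.
By Bayes' rule, P(r = 7 | data) = (3/40) / (3/8) = 1/5.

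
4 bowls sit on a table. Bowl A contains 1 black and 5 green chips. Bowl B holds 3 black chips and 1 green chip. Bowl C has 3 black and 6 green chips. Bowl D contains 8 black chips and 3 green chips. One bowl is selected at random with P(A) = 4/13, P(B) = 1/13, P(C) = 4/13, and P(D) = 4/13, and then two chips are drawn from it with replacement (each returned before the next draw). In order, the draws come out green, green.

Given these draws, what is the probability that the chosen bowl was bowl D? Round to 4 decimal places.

Under each hypothesis, the probability of the observed sequence is: P(data | bowl A) = (5/6)(5/6) = 0.69444; P(data | bowl B) = (1/4)(1/4) = 0.0625; P(data | bowl C) = (6/9)(6/9) = 0.44444; P(data | bowl D) = (3/11)(3/11) = 0.07438.
Multiplying each by its prior: 4/13 · 0.69444 = 0.21368, 1/13 · 0.0625 = 0.0048077, 4/13 · 0.44444 = 0.13675, 4/13 · 0.07438 = 0.022886; summing to 0.37812.
Therefore the posterior P(bowl D | data) = (0.022886) / (0.37812) = 0.060526.

0.0605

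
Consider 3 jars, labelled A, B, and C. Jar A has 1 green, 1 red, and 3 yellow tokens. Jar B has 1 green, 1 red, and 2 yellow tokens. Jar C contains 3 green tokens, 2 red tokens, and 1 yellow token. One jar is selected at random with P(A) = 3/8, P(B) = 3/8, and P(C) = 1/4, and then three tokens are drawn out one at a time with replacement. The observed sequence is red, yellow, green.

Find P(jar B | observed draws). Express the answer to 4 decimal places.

0.4236

For each hypothesis, P(data | H) works out to: P(data | jar A) = (1/5)(3/5)(1/5) = 0.024; P(data | jar B) = (1/4)(2/4)(1/4) = 0.03125; P(data | jar C) = (2/6)(1/6)(3/6) = 0.027778.
The prior-weighted likelihoods are 3/8 · 0.024 = 0.009, 3/8 · 0.03125 = 0.011719, 1/4 · 0.027778 = 0.0069444; with total 0.027663.
So P(jar B | data) = (0.011719) / (0.027663) = 0.42362.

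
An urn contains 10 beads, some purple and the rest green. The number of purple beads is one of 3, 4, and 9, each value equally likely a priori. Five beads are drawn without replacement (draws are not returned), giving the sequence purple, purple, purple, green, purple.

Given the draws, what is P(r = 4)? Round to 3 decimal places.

0.045

Under each hypothesis, the probability of the observed sequence is: P(data | r = 3) = (3/10)(2/9)(1/8)(7/7)(0/6) = 0; P(data | r = 4) = (4/10)(3/9)(2/8)(6/7)(1/6) = 1/210; P(data | r = 9) = (9/10)(8/9)(7/8)(1/7)(6/6) = 1/10.
Weighting by the prior gives 1/3 · 0 = 0, 1/3 · 1/210 = 1/630, 1/3 · 1/10 = 1/30; summing to 11/315.
Therefore the posterior P(r = 4 | data) = (1/630) / (11/315) = 1/22.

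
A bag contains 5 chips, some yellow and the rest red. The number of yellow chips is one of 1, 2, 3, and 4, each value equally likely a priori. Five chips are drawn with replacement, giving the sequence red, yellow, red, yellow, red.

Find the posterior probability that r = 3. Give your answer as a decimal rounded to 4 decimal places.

0.2769

For each hypothesis, P(data | H) works out to: P(data | r = 1) = (4/5)(1/5)(4/5)(1/5)(4/5) = 0.02048; P(data | r = 2) = (3/5)(2/5)(3/5)(2/5)(3/5) = 0.03456; P(data | r = 3) = (2/5)(3/5)(2/5)(3/5)(2/5) = 0.02304; P(data | r = 4) = (1/5)(4/5)(1/5)(4/5)(1/5) = 0.00512.
Multiplying each by its prior: 1/4 · 0.02048 = 0.00512, 1/4 · 0.03456 = 0.00864, 1/4 · 0.02304 = 0.00576, 1/4 · 0.00512 = 0.00128; summing to 0.0208.
By Bayes' rule, P(r = 3 | data) = (0.00576) / (0.0208) = 0.27692.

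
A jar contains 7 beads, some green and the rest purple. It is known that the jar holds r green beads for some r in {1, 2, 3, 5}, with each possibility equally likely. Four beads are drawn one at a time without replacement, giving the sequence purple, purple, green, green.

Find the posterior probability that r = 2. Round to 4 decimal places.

For each hypothesis, P(data | H) works out to: P(data | r = 1) = (6/7)(5/6)(1/5)(0/4) = 0; P(data | r = 2) = (5/7)(4/6)(2/5)(1/4) = 1/21; P(data | r = 3) = (4/7)(3/6)(3/5)(2/4) = 3/35; P(data | r = 5) = (2/7)(1/6)(5/5)(4/4) = 1/21.
Weighting by the prior gives 1/4 · 0 = 0, 1/4 · 1/21 = 1/84, 1/4 · 3/35 = 3/140, 1/4 · 1/21 = 1/84; with total 19/420.
Therefore the posterior P(r = 2 | data) = (1/84) / (19/420) = 5/19.

0.2632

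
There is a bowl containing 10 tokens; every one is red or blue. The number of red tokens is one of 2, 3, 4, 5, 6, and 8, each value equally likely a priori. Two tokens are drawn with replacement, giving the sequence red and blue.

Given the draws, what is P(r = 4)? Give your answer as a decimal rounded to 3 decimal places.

0.190

Compute the likelihood of the observed sequence for each case: P(data | r = 2) = (2/10)(8/10) = 4/25; P(data | r = 3) = (3/10)(7/10) = 21/100; P(data | r = 4) = (4/10)(6/10) = 6/25; P(data | r = 5) = (5/10)(5/10) = 1/4; P(data | r = 6) = (6/10)(4/10) = 6/25; P(data | r = 8) = (8/10)(2/10) = 4/25.
The prior-weighted likelihoods are 1/6 · 4/25 = 2/75, 1/6 · 21/100 = 7/200, 1/6 · 6/25 = 1/25, 1/6 · 1/4 = 1/24, 1/6 · 6/25 = 1/25, 1/6 · 4/25 = 2/75; summing to 21/100.
Hence P(r = 4 | data) = (1/25) / (21/100) = 4/21.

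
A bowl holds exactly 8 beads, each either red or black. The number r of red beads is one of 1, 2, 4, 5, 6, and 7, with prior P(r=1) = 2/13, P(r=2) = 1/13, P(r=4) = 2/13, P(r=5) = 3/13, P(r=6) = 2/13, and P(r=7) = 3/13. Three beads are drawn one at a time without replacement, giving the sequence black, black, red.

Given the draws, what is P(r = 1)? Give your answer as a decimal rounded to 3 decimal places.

0.237

Under each hypothesis, the probability of the observed sequence is: P(data | r = 1) = (7/8)(6/7)(1/6) = 1/8; P(data | r = 2) = (6/8)(5/7)(2/6) = 5/28; P(data | r = 4) = (4/8)(3/7)(4/6) = 1/7; P(data | r = 5) = (3/8)(2/7)(5/6) = 5/56; P(data | r = 6) = (2/8)(1/7)(6/6) = 1/28; P(data | r = 7) = (1/8)(0/7) = 0.
Multiplying each by its prior: 2/13 · 1/8 = 1/52, 1/13 · 5/28 = 5/364, 2/13 · 1/7 = 2/91, 3/13 · 5/56 = 15/728, 2/13 · 1/28 = 1/182, 3/13 · 0 = 0; these sum to 59/728.
By Bayes' rule, P(r = 1 | data) = (1/52) / (59/728) = 14/59.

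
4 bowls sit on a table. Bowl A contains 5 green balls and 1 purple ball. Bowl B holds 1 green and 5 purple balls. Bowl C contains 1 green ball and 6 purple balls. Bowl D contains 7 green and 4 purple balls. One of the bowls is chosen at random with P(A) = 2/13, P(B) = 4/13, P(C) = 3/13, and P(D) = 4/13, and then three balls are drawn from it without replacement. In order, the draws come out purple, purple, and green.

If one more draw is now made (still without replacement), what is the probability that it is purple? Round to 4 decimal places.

0.8226

For each hypothesis, P(data | H) works out to: P(data | bowl A) = (1/6)(0/5) = 0; P(data | bowl B) = (5/6)(4/5)(1/4) = 0.16667; P(data | bowl C) = (6/7)(5/6)(1/5) = 0.14286; P(data | bowl D) = (4/11)(3/10)(7/9) = 0.084848.
Multiplying each by its prior: 2/13 · 0 = 0, 4/13 · 0.16667 = 0.051282, 3/13 · 0.14286 = 0.032967, 4/13 · 0.084848 = 0.026107; summing to 0.11036.
The posterior is then P(bowl A | data) = 0, P(bowl B | data) = 0.4647, P(bowl C | data) = 0.29873, P(bowl D | data) = 0.23657.
The predictive probability is P(purple next | data) = (1)(0.4647) + (1)(0.29873) + (1/4)(0.23657) = 0.82257.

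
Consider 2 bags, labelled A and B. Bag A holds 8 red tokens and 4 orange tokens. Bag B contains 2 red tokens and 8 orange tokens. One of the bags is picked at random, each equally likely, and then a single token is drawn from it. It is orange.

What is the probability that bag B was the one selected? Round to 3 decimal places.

Compute the likelihood of this draw for each case: P(data | bag A) = (4/12) = 1/3; P(data | bag B) = (8/10) = 4/5.
Multiplying each by its prior: 1/2 · 1/3 = 1/6, 1/2 · 4/5 = 2/5; these sum to 17/30.
So P(bag B | data) = (2/5) / (17/30) = 12/17.

0.706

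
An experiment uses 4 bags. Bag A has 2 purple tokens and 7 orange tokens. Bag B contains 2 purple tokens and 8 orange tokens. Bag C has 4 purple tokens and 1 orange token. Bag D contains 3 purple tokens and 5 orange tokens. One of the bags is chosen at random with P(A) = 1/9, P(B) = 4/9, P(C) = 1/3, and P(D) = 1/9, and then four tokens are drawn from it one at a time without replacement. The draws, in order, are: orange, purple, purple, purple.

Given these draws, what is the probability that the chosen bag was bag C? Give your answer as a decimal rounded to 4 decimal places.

0.9711

Compute the likelihood of the observed sequence for each case: P(data | bag A) = (7/9)(2/8)(1/7)(0/6) = 0; P(data | bag B) = (8/10)(2/9)(1/8)(0/7) = 0; P(data | bag C) = (1/5)(4/4)(3/3)(2/2) = 0.2; P(data | bag D) = (5/8)(3/7)(2/6)(1/5) = 0.017857.
Multiplying each by its prior: 1/9 · 0 = 0, 4/9 · 0 = 0, 1/3 · 0.2 = 0.066667, 1/9 · 0.017857 = 0.0019841; these sum to 0.068651.
By Bayes' rule, P(bag C | data) = (0.066667) / (0.068651) = 0.9711.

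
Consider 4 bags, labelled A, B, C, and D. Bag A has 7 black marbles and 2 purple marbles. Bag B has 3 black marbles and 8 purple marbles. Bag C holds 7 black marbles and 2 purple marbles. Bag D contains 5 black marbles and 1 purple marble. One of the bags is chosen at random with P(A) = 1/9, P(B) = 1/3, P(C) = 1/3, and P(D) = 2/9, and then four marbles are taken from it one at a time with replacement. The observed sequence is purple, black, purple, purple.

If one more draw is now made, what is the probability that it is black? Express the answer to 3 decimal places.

0.333

The likelihood of the observed sequence under each hypothesis: P(data | bag A) = (2/9)(7/9)(2/9)(2/9) = 0.0085353; P(data | bag B) = (8/11)(3/11)(8/11)(8/11) = 0.10491; P(data | bag C) = (2/9)(7/9)(2/9)(2/9) = 0.0085353; P(data | bag D) = (1/6)(5/6)(1/6)(1/6) = 0.003858.
The prior-weighted likelihoods are 1/9 · 0.0085353 = 0.00094836, 1/3 · 0.10491 = 0.03497, 1/3 · 0.0085353 = 0.0028451, 2/9 · 0.003858 = 0.00085734; these sum to 0.039621.
Normalising, the posterior is P(bag A | data) = 0.023936, P(bag B | data) = 0.88262, P(bag C | data) = 0.071808, P(bag D | data) = 0.021638.
Averaging over the posterior, P(black next | data) = (7/9)(0.023936) + (3/11)(0.88262) + (7/9)(0.071808) + (5/6)(0.021638) = 0.33321.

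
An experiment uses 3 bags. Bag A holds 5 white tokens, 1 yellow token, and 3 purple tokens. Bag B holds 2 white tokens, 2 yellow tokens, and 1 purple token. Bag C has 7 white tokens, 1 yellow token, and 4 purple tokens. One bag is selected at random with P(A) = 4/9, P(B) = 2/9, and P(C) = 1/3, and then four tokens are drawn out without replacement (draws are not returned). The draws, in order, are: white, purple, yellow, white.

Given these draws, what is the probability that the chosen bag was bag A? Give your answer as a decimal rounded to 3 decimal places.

0.421

The likelihood of the observed sequence under each hypothesis: P(data | bag A) = (5/9)(3/8)(1/7)(4/6) = 0.019841; P(data | bag B) = (2/5)(1/4)(2/3)(1/2) = 0.033333; P(data | bag C) = (7/12)(4/11)(1/10)(6/9) = 0.014141.
The prior-weighted likelihoods are 4/9 · 0.019841 = 0.0088183, 2/9 · 0.033333 = 0.0074074, 1/3 · 0.014141 = 0.0047138; summing to 0.02094.
By Bayes' rule, P(bag A | data) = (0.0088183) / (0.02094) = 0.42113.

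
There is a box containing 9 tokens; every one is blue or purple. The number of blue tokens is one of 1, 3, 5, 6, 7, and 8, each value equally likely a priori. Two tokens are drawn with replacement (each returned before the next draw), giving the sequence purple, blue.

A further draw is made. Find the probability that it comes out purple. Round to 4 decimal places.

For each hypothesis, P(data | H) works out to: P(data | r = 1) = (8/9)(1/9) = 8/81; P(data | r = 3) = (6/9)(3/9) = 2/9; P(data | r = 5) = (4/9)(5/9) = 20/81; P(data | r = 6) = (3/9)(6/9) = 2/9; P(data | r = 7) = (2/9)(7/9) = 14/81; P(data | r = 8) = (1/9)(8/9) = 8/81.
Multiplying each by its prior: 1/6 · 8/81 = 4/243, 1/6 · 2/9 = 1/27, 1/6 · 20/81 = 10/243, 1/6 · 2/9 = 1/27, 1/6 · 14/81 = 7/243, 1/6 · 8/81 = 4/243; with total 43/243.
The posterior is then P(r = 1 | data) = 4/43, P(r = 3 | data) = 9/43, P(r = 5 | data) = 10/43, P(r = 6 | data) = 9/43, P(r = 7 | data) = 7/43, P(r = 8 | data) = 4/43.
Averaging over the posterior, P(purple next | data) = (8/9)(4/43) + (2/3)(9/43) + (4/9)(10/43) + (1/3)(9/43) + (2/9)(7/43) + (1/9)(4/43) = 19/43.

0.4419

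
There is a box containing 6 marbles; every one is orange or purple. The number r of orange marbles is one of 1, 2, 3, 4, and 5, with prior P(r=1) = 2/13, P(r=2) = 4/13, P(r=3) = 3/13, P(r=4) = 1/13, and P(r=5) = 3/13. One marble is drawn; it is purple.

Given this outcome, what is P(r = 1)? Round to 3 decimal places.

0.250

Under each hypothesis, the probability of this draw is: P(data | r = 1) = (5/6) = 5/6; P(data | r = 2) = (4/6) = 2/3; P(data | r = 3) = (3/6) = 1/2; P(data | r = 4) = (2/6) = 1/3; P(data | r = 5) = (1/6) = 1/6.
Weighting by the prior gives 2/13 · 5/6 = 5/39, 4/13 · 2/3 = 8/39, 3/13 · 1/2 = 3/26, 1/13 · 1/3 = 1/39, 3/13 · 1/6 = 1/26; summing to 20/39.
Hence P(r = 1 | data) = (5/39) / (20/39) = 1/4.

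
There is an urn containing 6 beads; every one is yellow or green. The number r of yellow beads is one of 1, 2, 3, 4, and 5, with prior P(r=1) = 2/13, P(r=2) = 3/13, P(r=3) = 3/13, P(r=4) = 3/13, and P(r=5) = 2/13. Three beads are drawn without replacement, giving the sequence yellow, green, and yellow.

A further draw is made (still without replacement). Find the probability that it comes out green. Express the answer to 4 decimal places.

0.4421

For each hypothesis, P(data | H) works out to: P(data | r = 1) = (1/6)(5/5)(0/4) = 0; P(data | r = 2) = (2/6)(4/5)(1/4) = 1/15; P(data | r = 3) = (3/6)(3/5)(2/4) = 3/20; P(data | r = 4) = (4/6)(2/5)(3/4) = 1/5; P(data | r = 5) = (5/6)(1/5)(4/4) = 1/6.
The prior-weighted likelihoods are 2/13 · 0 = 0, 3/13 · 1/15 = 1/65, 3/13 · 3/20 = 9/260, 3/13 · 1/5 = 3/65, 2/13 · 1/6 = 1/39; these sum to 19/156.
Dividing through by the total gives posterior P(r = 1 | data) = 0, P(r = 2 | data) = 12/95, P(r = 3 | data) = 27/95, P(r = 4 | data) = 36/95, P(r = 5 | data) = 4/19.
Averaging over the posterior, P(green next | data) = (1)(12/95) + (2/3)(27/95) + (1/3)(36/95) + (0)(4/19) = 42/95.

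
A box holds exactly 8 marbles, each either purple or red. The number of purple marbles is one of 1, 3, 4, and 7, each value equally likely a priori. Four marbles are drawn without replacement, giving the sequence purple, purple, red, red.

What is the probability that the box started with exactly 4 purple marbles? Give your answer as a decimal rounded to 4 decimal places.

0.5455

For each hypothesis, P(data | H) works out to: P(data | r = 1) = (1/8)(0/7) = 0; P(data | r = 3) = (3/8)(2/7)(5/6)(4/5) = 1/14; P(data | r = 4) = (4/8)(3/7)(4/6)(3/5) = 3/35; P(data | r = 7) = (7/8)(6/7)(1/6)(0/5) = 0.
Multiplying each by its prior: 1/4 · 0 = 0, 1/4 · 1/14 = 1/56, 1/4 · 3/35 = 3/140, 1/4 · 0 = 0; summing to 11/280.
Hence P(r = 4 | data) = (3/140) / (11/280) = 6/11.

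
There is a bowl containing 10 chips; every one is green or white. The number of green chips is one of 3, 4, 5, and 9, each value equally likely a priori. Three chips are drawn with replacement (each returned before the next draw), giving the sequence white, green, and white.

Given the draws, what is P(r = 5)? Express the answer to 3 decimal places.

0.294

Compute the likelihood of the observed sequence for each case: P(data | r = 3) = (7/10)(3/10)(7/10) = 0.147; P(data | r = 4) = (6/10)(4/10)(6/10) = 0.144; P(data | r = 5) = (5/10)(5/10)(5/10) = 0.125; P(data | r = 9) = (1/10)(9/10)(1/10) = 0.009.
Weighting by the prior gives 1/4 · 0.147 = 0.03675, 1/4 · 0.144 = 0.036, 1/4 · 0.125 = 0.03125, 1/4 · 0.009 = 0.00225; summing to 0.10625.
Therefore the posterior P(r = 5 | data) = (0.03125) / (0.10625) = 0.29412.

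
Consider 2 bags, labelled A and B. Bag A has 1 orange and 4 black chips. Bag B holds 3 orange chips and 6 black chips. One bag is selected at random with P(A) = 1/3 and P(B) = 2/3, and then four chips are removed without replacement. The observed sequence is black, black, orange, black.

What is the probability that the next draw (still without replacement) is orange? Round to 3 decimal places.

0.217

Compute the likelihood of the observed sequence for each case: P(data | bag A) = (4/5)(3/4)(1/3)(2/2) = 1/5; P(data | bag B) = (6/9)(5/8)(3/7)(4/6) = 5/42.
Multiplying each by its prior: 1/3 · 1/5 = 1/15, 2/3 · 5/42 = 5/63; summing to 46/315.
Dividing through by the total gives posterior P(bag A | data) = 21/46, P(bag B | data) = 25/46.
So P(orange next | data) = Σ P(orange next | H) P(H | data) = (0)(21/46) + (2/5)(25/46) = 5/23.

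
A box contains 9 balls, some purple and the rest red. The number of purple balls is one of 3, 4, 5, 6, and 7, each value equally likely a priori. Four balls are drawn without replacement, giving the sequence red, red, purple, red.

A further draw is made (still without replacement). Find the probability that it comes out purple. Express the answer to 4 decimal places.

The likelihood of the observed sequence under each hypothesis: P(data | r = 3) = (6/9)(5/8)(3/7)(4/6) = 5/42; P(data | r = 4) = (5/9)(4/8)(4/7)(3/6) = 5/63; P(data | r = 5) = (4/9)(3/8)(5/7)(2/6) = 5/126; P(data | r = 6) = (3/9)(2/8)(6/7)(1/6) = 1/84; P(data | r = 7) = (2/9)(1/8)(7/7)(0/6) = 0.
Weighting by the prior gives 1/5 · 5/42 = 1/42, 1/5 · 5/63 = 1/63, 1/5 · 5/126 = 1/126, 1/5 · 1/84 = 1/420, 1/5 · 0 = 0; these sum to 1/20.
The posterior is then P(r = 3 | data) = 10/21, P(r = 4 | data) = 20/63, P(r = 5 | data) = 10/63, P(r = 6 | data) = 1/21, P(r = 7 | data) = 0.
Averaging over the posterior, P(purple next | data) = (2/5)(10/21) + (3/5)(20/63) + (4/5)(10/63) + (1)(1/21) = 5/9.

0.5556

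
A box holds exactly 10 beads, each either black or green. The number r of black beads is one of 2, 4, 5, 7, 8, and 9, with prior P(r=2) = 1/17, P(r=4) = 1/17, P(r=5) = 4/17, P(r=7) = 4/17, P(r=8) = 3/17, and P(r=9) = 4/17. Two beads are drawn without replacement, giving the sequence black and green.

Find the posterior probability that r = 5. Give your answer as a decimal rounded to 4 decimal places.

For each hypothesis, P(data | H) works out to: P(data | r = 2) = (2/10)(8/9) = 8/45; P(data | r = 4) = (4/10)(6/9) = 4/15; P(data | r = 5) = (5/10)(5/9) = 5/18; P(data | r = 7) = (7/10)(3/9) = 7/30; P(data | r = 8) = (8/10)(2/9) = 8/45; P(data | r = 9) = (9/10)(1/9) = 1/10.
The prior-weighted likelihoods are 1/17 · 8/45 = 8/765, 1/17 · 4/15 = 4/255, 4/17 · 5/18 = 10/153, 4/17 · 7/30 = 14/255, 3/17 · 8/45 = 8/255, 4/17 · 1/10 = 2/85; these sum to 154/765.
Hence P(r = 5 | data) = (10/153) / (154/765) = 25/77.

0.3247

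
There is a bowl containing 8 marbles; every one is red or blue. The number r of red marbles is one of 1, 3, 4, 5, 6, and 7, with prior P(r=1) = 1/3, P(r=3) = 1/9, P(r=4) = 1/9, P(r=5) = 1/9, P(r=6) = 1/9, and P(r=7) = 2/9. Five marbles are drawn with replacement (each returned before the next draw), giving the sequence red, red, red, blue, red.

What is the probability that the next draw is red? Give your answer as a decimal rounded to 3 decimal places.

0.745

Under each hypothesis, the probability of the observed sequence is: P(data | r = 1) = (1/8)(1/8)(1/8)(7/8)(1/8) = 0.00021362; P(data | r = 3) = (3/8)(3/8)(3/8)(5/8)(3/8) = 0.01236; P(data | r = 4) = (4/8)(4/8)(4/8)(4/8)(4/8) = 0.03125; P(data | r = 5) = (5/8)(5/8)(5/8)(3/8)(5/8) = 0.05722; P(data | r = 6) = (6/8)(6/8)(6/8)(2/8)(6/8) = 0.079102; P(data | r = 7) = (7/8)(7/8)(7/8)(1/8)(7/8) = 0.073273.
Weighting by the prior gives 1/3 · 0.00021362 = 7.1208e-05, 1/9 · 0.01236 = 0.0013733, 1/9 · 0.03125 = 0.0034722, 1/9 · 0.05722 = 0.0063578, 1/9 · 0.079102 = 0.0087891, 2/9 · 0.073273 = 0.016283; these sum to 0.036346.
Dividing through by the total gives posterior P(r = 1 | data) = 0.0019591, P(r = 3 | data) = 0.037783, P(r = 4 | data) = 0.095531, P(r = 5 | data) = 0.17492, P(r = 6 | data) = 0.24181, P(r = 7 | data) = 0.44799.
The predictive probability is P(red next | data) = (1/8)(0.0019591) + (3/8)(0.037783) + (1/2)(0.095531) + (5/8)(0.17492) + (3/4)(0.24181) + (7/8)(0.44799) = 0.74486.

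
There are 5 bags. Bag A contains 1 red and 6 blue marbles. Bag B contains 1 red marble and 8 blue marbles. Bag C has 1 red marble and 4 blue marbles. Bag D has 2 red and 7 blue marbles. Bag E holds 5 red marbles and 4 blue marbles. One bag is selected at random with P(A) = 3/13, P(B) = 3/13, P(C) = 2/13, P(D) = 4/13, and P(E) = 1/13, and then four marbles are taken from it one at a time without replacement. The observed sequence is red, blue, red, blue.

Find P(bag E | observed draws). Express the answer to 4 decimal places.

0.4167

The likelihood of the observed sequence under each hypothesis: P(data | bag A) = (1/7)(6/6)(0/5) = 0; P(data | bag B) = (1/9)(8/8)(0/7) = 0; P(data | bag C) = (1/5)(4/4)(0/3) = 0; P(data | bag D) = (2/9)(7/8)(1/7)(6/6) = 1/36; P(data | bag E) = (5/9)(4/8)(4/7)(3/6) = 5/63.
The prior-weighted likelihoods are 3/13 · 0 = 0, 3/13 · 0 = 0, 2/13 · 0 = 0, 4/13 · 1/36 = 1/117, 1/13 · 5/63 = 5/819; summing to 4/273.
So P(bag E | data) = (5/819) / (4/273) = 5/12.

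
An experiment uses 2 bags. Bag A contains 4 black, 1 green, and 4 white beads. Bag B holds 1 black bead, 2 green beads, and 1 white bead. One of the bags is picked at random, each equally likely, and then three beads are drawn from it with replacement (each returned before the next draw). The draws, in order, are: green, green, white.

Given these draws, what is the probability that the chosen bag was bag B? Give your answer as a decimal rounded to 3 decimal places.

Compute the likelihood of the observed sequence for each case: P(data | bag A) = (1/9)(1/9)(4/9) = 0.005487; P(data | bag B) = (2/4)(2/4)(1/4) = 0.0625.
Multiplying each by its prior: 1/2 · 0.005487 = 0.0027435, 1/2 · 0.0625 = 0.03125; these sum to 0.033993.
So P(bag B | data) = (0.03125) / (0.033993) = 0.91929.

0.919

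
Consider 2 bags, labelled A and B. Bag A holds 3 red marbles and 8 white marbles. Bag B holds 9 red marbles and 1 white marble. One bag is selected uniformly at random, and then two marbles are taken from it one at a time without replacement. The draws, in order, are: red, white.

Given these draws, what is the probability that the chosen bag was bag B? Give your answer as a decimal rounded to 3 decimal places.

For each hypothesis, P(data | H) works out to: P(data | bag A) = (3/11)(8/10) = 12/55; P(data | bag B) = (9/10)(1/9) = 1/10.
Weighting by the prior gives 1/2 · 12/55 = 6/55, 1/2 · 1/10 = 1/20; summing to 7/44.
Hence P(bag B | data) = (1/20) / (7/44) = 11/35.

0.314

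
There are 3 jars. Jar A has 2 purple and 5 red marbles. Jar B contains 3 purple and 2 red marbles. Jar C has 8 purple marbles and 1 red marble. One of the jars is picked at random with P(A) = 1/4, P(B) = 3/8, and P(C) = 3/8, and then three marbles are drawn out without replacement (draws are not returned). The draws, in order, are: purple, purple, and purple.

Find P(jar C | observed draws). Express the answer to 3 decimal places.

Compute the likelihood of the observed sequence for each case: P(data | jar A) = (2/7)(1/6)(0/5) = 0; P(data | jar B) = (3/5)(2/4)(1/3) = 1/10; P(data | jar C) = (8/9)(7/8)(6/7) = 2/3.
Multiplying each by its prior: 1/4 · 0 = 0, 3/8 · 1/10 = 3/80, 3/8 · 2/3 = 1/4; with total 23/80.
By Bayes' rule, P(jar C | data) = (1/4) / (23/80) = 20/23.

0.870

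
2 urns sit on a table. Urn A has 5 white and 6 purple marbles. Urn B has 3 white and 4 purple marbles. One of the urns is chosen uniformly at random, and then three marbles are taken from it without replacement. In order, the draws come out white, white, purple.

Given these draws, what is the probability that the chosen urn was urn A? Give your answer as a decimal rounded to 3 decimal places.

Under each hypothesis, the probability of the observed sequence is: P(data | urn A) = (5/11)(4/10)(6/9) = 0.12121; P(data | urn B) = (3/7)(2/6)(4/5) = 0.11429.
The prior-weighted likelihoods are 1/2 · 0.12121 = 0.060606, 1/2 · 0.11429 = 0.057143; these sum to 0.11775.
Therefore the posterior P(urn A | data) = (0.060606) / (0.11775) = 0.51471.

0.515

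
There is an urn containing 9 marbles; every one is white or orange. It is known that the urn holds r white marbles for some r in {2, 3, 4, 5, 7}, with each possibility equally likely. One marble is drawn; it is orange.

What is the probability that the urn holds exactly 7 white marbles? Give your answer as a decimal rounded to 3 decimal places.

Compute the likelihood of this draw for each case: P(data | r = 2) = (7/9) = 7/9; P(data | r = 3) = (6/9) = 2/3; P(data | r = 4) = (5/9) = 5/9; P(data | r = 5) = (4/9) = 4/9; P(data | r = 7) = (2/9) = 2/9.
Multiplying each by its prior: 1/5 · 7/9 = 7/45, 1/5 · 2/3 = 2/15, 1/5 · 5/9 = 1/9, 1/5 · 4/9 = 4/45, 1/5 · 2/9 = 2/45; summing to 8/15.
By Bayes' rule, P(r = 7 | data) = (2/45) / (8/15) = 1/12.

0.083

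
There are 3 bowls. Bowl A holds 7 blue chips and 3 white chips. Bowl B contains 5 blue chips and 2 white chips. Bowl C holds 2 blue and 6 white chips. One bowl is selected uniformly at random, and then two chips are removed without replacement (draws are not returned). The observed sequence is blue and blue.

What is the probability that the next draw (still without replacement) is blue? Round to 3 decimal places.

The likelihood of the observed sequence under each hypothesis: P(data | bowl A) = (7/10)(6/9) = 7/15; P(data | bowl B) = (5/7)(4/6) = 10/21; P(data | bowl C) = (2/8)(1/7) = 1/28.
Weighting by the prior gives 1/3 · 7/15 = 7/45, 1/3 · 10/21 = 10/63, 1/3 · 1/28 = 1/84; with total 137/420.
Dividing through by the total gives posterior P(bowl A | data) = 196/411, P(bowl B | data) = 200/411, P(bowl C | data) = 5/137.
Averaging over the posterior, P(blue next | data) = (5/8)(196/411) + (3/5)(200/411) + (0)(5/137) = 485/822.

0.590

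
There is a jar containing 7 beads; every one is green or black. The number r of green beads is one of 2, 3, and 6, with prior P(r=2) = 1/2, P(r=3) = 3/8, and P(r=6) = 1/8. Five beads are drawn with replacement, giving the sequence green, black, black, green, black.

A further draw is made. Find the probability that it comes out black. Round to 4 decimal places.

0.6432

Compute the likelihood of the observed sequence for each case: P(data | r = 2) = (2/7)(5/7)(5/7)(2/7)(5/7) = 0.02975; P(data | r = 3) = (3/7)(4/7)(4/7)(3/7)(4/7) = 0.034271; P(data | r = 6) = (6/7)(1/7)(1/7)(6/7)(1/7) = 0.002142.
Multiplying each by its prior: 1/2 · 0.02975 = 0.014875, 3/8 · 0.034271 = 0.012852, 1/8 · 0.002142 = 0.00026775; with total 0.027994.
Normalising, the posterior is P(r = 2 | data) = 0.53135, P(r = 3 | data) = 0.45909, P(r = 6 | data) = 0.0095643.
So P(black next | data) = Σ P(black next | H) P(H | data) = (5/7)(0.53135) + (4/7)(0.45909) + (1/7)(0.0095643) = 0.64324.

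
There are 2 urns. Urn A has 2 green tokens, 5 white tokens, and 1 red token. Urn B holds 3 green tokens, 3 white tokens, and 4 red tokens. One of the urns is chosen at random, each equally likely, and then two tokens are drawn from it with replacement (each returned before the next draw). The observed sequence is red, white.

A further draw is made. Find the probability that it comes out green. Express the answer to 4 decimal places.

Compute the likelihood of the observed sequence for each case: P(data | urn A) = (1/8)(5/8) = 0.078125; P(data | urn B) = (4/10)(3/10) = 0.12.
Weighting by the prior gives 1/2 · 0.078125 = 0.039062, 1/2 · 0.12 = 0.06; these sum to 0.099062.
Dividing through by the total gives posterior P(urn A | data) = 0.39432, P(urn B | data) = 0.60568.
The predictive probability is P(green next | data) = (1/4)(0.39432) + (3/10)(0.60568) = 0.28028.

0.2803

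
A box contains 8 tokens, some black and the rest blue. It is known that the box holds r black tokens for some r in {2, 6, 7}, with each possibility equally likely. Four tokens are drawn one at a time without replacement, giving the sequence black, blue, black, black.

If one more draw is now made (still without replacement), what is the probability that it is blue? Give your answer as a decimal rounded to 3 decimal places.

The likelihood of the observed sequence under each hypothesis: P(data | r = 2) = (2/8)(6/7)(1/6)(0/5) = 0; P(data | r = 6) = (6/8)(2/7)(5/6)(4/5) = 1/7; P(data | r = 7) = (7/8)(1/7)(6/6)(5/5) = 1/8.
Weighting by the prior gives 1/3 · 0 = 0, 1/3 · 1/7 = 1/21, 1/3 · 1/8 = 1/24; with total 5/56.
Dividing through by the total gives posterior P(r = 2 | data) = 0, P(r = 6 | data) = 8/15, P(r = 7 | data) = 7/15.
Averaging over the posterior, P(blue next | data) = (1/4)(8/15) + (0)(7/15) = 2/15.

0.133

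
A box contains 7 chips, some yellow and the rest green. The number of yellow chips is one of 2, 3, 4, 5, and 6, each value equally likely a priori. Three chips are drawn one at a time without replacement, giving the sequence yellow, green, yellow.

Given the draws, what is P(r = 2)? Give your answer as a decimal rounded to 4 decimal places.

For each hypothesis, P(data | H) works out to: P(data | r = 2) = (2/7)(5/6)(1/5) = 1/21; P(data | r = 3) = (3/7)(4/6)(2/5) = 4/35; P(data | r = 4) = (4/7)(3/6)(3/5) = 6/35; P(data | r = 5) = (5/7)(2/6)(4/5) = 4/21; P(data | r = 6) = (6/7)(1/6)(5/5) = 1/7.
Multiplying each by its prior: 1/5 · 1/21 = 1/105, 1/5 · 4/35 = 4/175, 1/5 · 6/35 = 6/175, 1/5 · 4/21 = 4/105, 1/5 · 1/7 = 1/35; summing to 2/15.
By Bayes' rule, P(r = 2 | data) = (1/105) / (2/15) = 1/14.

0.0714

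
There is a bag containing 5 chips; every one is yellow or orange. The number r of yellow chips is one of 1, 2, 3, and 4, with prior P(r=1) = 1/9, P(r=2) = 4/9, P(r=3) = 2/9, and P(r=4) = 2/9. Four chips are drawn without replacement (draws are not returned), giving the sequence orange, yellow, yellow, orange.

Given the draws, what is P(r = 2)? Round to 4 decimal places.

0.6667

For each hypothesis, P(data | H) works out to: P(data | r = 1) = (4/5)(1/4)(0/3) = 0; P(data | r = 2) = (3/5)(2/4)(1/3)(2/2) = 1/10; P(data | r = 3) = (2/5)(3/4)(2/3)(1/2) = 1/10; P(data | r = 4) = (1/5)(4/4)(3/3)(0/2) = 0.
The prior-weighted likelihoods are 1/9 · 0 = 0, 4/9 · 1/10 = 2/45, 2/9 · 1/10 = 1/45, 2/9 · 0 = 0; these sum to 1/15.
By Bayes' rule, P(r = 2 | data) = (2/45) / (1/15) = 2/3.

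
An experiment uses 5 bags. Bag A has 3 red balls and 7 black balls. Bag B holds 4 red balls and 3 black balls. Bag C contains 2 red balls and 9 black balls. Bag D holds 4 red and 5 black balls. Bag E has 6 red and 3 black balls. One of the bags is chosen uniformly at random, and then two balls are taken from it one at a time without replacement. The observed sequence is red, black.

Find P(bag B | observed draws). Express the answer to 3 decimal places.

0.236

For each hypothesis, P(data | H) works out to: P(data | bag A) = (3/10)(7/9) = 0.23333; P(data | bag B) = (4/7)(3/6) = 0.28571; P(data | bag C) = (2/11)(9/10) = 0.16364; P(data | bag D) = (4/9)(5/8) = 0.27778; P(data | bag E) = (6/9)(3/8) = 0.25.
The prior-weighted likelihoods are 1/5 · 0.23333 = 0.046667, 1/5 · 0.28571 = 0.057143, 1/5 · 0.16364 = 0.032727, 1/5 · 0.27778 = 0.055556, 1/5 · 0.25 = 0.05; summing to 0.24209.
So P(bag B | data) = (0.057143) / (0.24209) = 0.23604.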